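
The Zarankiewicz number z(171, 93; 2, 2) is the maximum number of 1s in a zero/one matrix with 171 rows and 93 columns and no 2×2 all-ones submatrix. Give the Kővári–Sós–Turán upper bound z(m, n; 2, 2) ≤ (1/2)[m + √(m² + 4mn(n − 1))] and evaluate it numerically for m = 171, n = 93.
z(171, 93; 2, 2) ≤ (1/2)[171 + √(171² + 4·171·93·92)] = (1/2)[171 + √5881545] = 1298.0948

Kővári–Sós–Turán: let r_1, ..., r_171 be the row sums and z = Σ r_i the total number of 1s. Each pair of columns can share at most one row with both entries 1 (else a 2×2 all-ones block appears), so Σ_i C(r_i, 2) ≤ C(93, 2) = 4278. By convexity Σ_i C(r_i, 2) ≥ 171·C(z/171, 2) = z(z − 171)/(2·171), giving z² − 171z − 171·93·92 ≤ 0 and hence z ≤ (1/2)[171 + √(29241 + 4·1463076)] = (1/2)[171 + √5881545] ≈ (1/2)(171 + 2425.1897) = 1298.0948.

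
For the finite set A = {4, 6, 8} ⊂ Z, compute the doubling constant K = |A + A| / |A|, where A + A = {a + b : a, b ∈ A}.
K = |A + A| / |A| = 5/3

Enumerate A + A = {a + b : a, b ∈ A}. With |A| = 3, there are |A|^2 = 9 ordered sum pairs; collecting distinct values, A + A = {8, 10, 12, 14, 16}, so |A + A| = 5. Thus K = 5/3. Here |A + A| = 2|A| − 1 = 5, the minimum possible — so K = 5/3 is minimal, which holds iff A is an arithmetic progression.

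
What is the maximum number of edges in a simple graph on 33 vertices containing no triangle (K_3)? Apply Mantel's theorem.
ex(33, K_3) = ⌊33^2/4⌋ = 272

Mantel (1907): a triangle-free graph on n vertices has at most ⌊n^2/4⌋ edges, with equality for the complete bipartite graph K_{⌊n/2⌋, ⌈n/2⌉}. For n = 33: ⌊33^2/4⌋ = ⌊1089/4⌋ = 272. The extremal graph is K_{16, 17}, which has 16·17 = 272 edges.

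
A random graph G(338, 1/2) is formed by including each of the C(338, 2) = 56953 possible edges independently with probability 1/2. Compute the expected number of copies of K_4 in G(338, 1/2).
E[# K_4] = C(338, 4) · (1/2)^C(4, 2) = 534219140 / 2^6 = 133554785/16 = 8347174.0625

For each 4-subset S of vertices (there are C(338, 4) = 534219140 such S), let X_S = 1 if S induces a K_4 (all C(4, 2) = 6 edges present). Then P(X_S = 1) = (1/2)^6 = 1/64. By linearity of expectation, E[# K_4] = C(338, 4) · (1/2)^6 = 534219140 / 64 = 133554785/16 = 8347174.0625.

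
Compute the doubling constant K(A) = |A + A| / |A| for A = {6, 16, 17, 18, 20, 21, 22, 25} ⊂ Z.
K = |A + A| / |A| = 25/8

Enumerate A + A = {a + b : a, b ∈ A}. With |A| = 8, there are |A|^2 = 64 ordered sum pairs; collecting distinct values, A + A = {12, 22, 23, 24, 26, 27, 28, 31, 32, 33, 34, 35, 36, 37, 38, 39, 40, 41, 42, 43, 44, 45, 46, 47, 50}, so |A + A| = 25. Thus K = 25/8. For comparison, the minimum possible |A + A| over all 8-element sets is 2·8 − 1 = 15 (so min K = 15/8), attained only by arithmetic progressions.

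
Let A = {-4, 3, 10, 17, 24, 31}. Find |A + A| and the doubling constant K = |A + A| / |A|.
K = |A + A| / |A| = 11/6

Enumerate A + A = {a + b : a, b ∈ A}. With |A| = 6, there are |A|^2 = 36 ordered sum pairs; collecting distinct values, A + A = {-8, -1, 6, 13, 20, 27, 34, 41, 48, 55, 62}, so |A + A| = 11. Thus K = 11/6. Here |A + A| = 2|A| − 1 = 11, the minimum possible — so K = 11/6 is minimal, which holds iff A is an arithmetic progression.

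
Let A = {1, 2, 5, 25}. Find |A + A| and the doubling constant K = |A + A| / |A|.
K = |A + A| / |A| = 10/4 = 5/2

Enumerate A + A = {a + b : a, b ∈ A}. With |A| = 4, there are |A|^2 = 16 ordered sum pairs; collecting distinct values, A + A = {2, 3, 4, 6, 7, 10, 26, 27, 30, 50}, so |A + A| = 10. Thus K = 10/4 = 5/2. For comparison, the minimum possible |A + A| over all 4-element sets is 2·4 − 1 = 7 (so min K = 7/4), attained only by arithmetic progressions.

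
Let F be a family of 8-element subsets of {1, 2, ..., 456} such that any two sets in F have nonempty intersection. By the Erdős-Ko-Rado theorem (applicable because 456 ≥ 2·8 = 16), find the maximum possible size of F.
max |F| = C(455, 7) = 764731089719025

The Erdős-Ko-Rado theorem states: for n ≥ 2k, an intersecting family of k-subsets of an n-element set has size at most C(n − 1, k − 1), with equality for 'star' families {A ⊆ [n] : |A| = k, i ∈ A} (fix an element i). For n = 456, k = 8: C(455, 7) = 764731089719025.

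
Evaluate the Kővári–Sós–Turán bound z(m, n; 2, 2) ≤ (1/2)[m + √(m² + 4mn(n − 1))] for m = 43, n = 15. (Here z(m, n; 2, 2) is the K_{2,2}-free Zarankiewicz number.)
z(43, 15; 2, 2) ≤ (1/2)[43 + √(43² + 4·43·15·14)] = (1/2)[43 + √37969] = 118.9282

Kővári–Sós–Turán: let r_1, ..., r_43 be the row sums and z = Σ r_i the total number of 1s. Each pair of columns can share at most one row with both entries 1 (else a 2×2 all-ones block appears), so Σ_i C(r_i, 2) ≤ C(15, 2) = 105. By convexity Σ_i C(r_i, 2) ≥ 43·C(z/43, 2) = z(z − 43)/(2·43), giving z² − 43z − 43·15·14 ≤ 0 and hence z ≤ (1/2)[43 + √(1849 + 4·9030)] = (1/2)[43 + √37969] ≈ (1/2)(43 + 194.8564) = 118.9282.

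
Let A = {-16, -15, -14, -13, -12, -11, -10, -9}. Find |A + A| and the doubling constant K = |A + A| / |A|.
K = |A + A| / |A| = 15/8

Enumerate A + A = {a + b : a, b ∈ A}. With |A| = 8, there are |A|^2 = 64 ordered sum pairs; collecting distinct values, A + A = {-32, -31, -30, -29, -28, -27, -26, -25, -24, -23, -22, -21, -20, -19, -18}, so |A + A| = 15. Thus K = 15/8. Here |A + A| = 2|A| − 1 = 15, the minimum possible — so K = 15/8 is minimal, which holds iff A is an arithmetic progression.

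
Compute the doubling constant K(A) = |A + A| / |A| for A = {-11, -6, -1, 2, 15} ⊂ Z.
K = |A + A| / |A| = 13/5

Enumerate A + A = {a + b : a, b ∈ A}. With |A| = 5, there are |A|^2 = 25 ordered sum pairs; collecting distinct values, A + A = {-22, -17, -12, -9, -7, -4, -2, 1, 4, 9, 14, 17, 30}, so |A + A| = 13. Thus K = 13/5. For comparison, the minimum possible |A + A| over all 5-element sets is 2·5 − 1 = 9 (so min K = 9/5), attained only by arithmetic progressions.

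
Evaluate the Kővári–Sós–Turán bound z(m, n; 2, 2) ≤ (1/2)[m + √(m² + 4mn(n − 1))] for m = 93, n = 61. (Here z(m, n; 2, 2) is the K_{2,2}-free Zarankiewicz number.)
z(93, 61; 2, 2) ≤ (1/2)[93 + √(93² + 4·93·61·60)] = (1/2)[93 + √1370169] = 631.7711

Kővári–Sós–Turán: let r_1, ..., r_93 be the row sums and z = Σ r_i the total number of 1s. Each pair of columns can share at most one row with both entries 1 (else a 2×2 all-ones block appears), so Σ_i C(r_i, 2) ≤ C(61, 2) = 1830. By convexity Σ_i C(r_i, 2) ≥ 93·C(z/93, 2) = z(z − 93)/(2·93), giving z² − 93z − 93·61·60 ≤ 0 and hence z ≤ (1/2)[93 + √(8649 + 4·340380)] = (1/2)[93 + √1370169] ≈ (1/2)(93 + 1170.5422) = 631.7711.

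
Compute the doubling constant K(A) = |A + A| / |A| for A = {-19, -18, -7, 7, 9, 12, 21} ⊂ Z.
K = |A + A| / |A| = 26/7

Enumerate A + A = {a + b : a, b ∈ A}. With |A| = 7, there are |A|^2 = 49 ordered sum pairs; collecting distinct values, A + A = {-38, -37, -36, -26, -25, -14, -12, -11, -10, -9, -7, -6, 0, 2, 3, 5, 14, 16, 18, 19, 21, 24, 28, 30, 33, 42}, so |A + A| = 26. Thus K = 26/7. For comparison, the minimum possible |A + A| over all 7-element sets is 2·7 − 1 = 13 (so min K = 13/7), attained only by arithmetic progressions.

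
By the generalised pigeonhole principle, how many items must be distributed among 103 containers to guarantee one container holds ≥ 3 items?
n = (3 − 1)·103 + 1 = 207

By the generalised pigeonhole principle, to guarantee some box contains ≥ r objects we need more than (r − 1) · k objects total. Threshold: n = (r − 1) · k + 1. With r = 3 and k = 103: n = 2 · 103 + 1 = 206 + 1 = 207. For n = 206 = 2 · 103, we can put exactly 2 objects in every box, avoiding 3 in any single one — so 207 is tight.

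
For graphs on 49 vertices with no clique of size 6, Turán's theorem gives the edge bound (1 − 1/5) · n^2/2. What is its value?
Turán density bound = (4/5) · 49^2/2 = 4802/5 ≈ 960.4

Turán's theorem: ex(n, K_{r+1}) is achieved by the complete r-partite Turán graph T(n, r) with parts as balanced as possible, and is at most (1 − 1/r) · n^2/2. For r = 5, n = 49: the density bound is (4/5) · 2401/2 = 4802/5 ≈ 960.4. The integer-valued extremum is e(T(49, 5)) = 960, which is strictly less than the density bound 4802/5 since 5 ∤ 49 (the parts of T(49, 5) cannot all be equal).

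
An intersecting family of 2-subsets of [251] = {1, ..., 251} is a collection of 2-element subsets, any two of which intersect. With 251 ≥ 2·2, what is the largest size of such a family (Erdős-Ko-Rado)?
max |F| = C(250, 1) = 250

Erdős-Ko-Rado (1961): when n ≥ 2k, max |F| = C(n−1, k−1). The bound is attained by the star {A : i ∈ A} for any fixed i ∈ [n]. Here C(251−1, 2−1) = C(250, 1) = 250.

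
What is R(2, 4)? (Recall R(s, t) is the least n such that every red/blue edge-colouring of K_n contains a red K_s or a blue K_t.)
R(2, 4) = 4

R(2, k) = k for all k ≥ 2: in a 2-colouring of K_k, either some edge is red (a red K_2) or all edges are blue (a blue K_k). And K_{3} coloured all-blue has no blue K_4, so R(2, 4) > 3. Hence R(2, 4) = 4.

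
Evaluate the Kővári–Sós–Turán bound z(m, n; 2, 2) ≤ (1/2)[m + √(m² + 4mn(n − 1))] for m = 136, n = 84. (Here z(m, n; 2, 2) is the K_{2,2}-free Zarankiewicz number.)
z(136, 84; 2, 2) ≤ (1/2)[136 + √(136² + 4·136·84·83)] = (1/2)[136 + √3811264] = 1044.1229

Kővári–Sós–Turán: let r_1, ..., r_136 be the row sums and z = Σ r_i the total number of 1s. Each pair of columns can share at most one row with both entries 1 (else a 2×2 all-ones block appears), so Σ_i C(r_i, 2) ≤ C(84, 2) = 3486. By convexity Σ_i C(r_i, 2) ≥ 136·C(z/136, 2) = z(z − 136)/(2·136), giving z² − 136z − 136·84·83 ≤ 0 and hence z ≤ (1/2)[136 + √(18496 + 4·948192)] = (1/2)[136 + √3811264] ≈ (1/2)(136 + 1952.2459) = 1044.1229.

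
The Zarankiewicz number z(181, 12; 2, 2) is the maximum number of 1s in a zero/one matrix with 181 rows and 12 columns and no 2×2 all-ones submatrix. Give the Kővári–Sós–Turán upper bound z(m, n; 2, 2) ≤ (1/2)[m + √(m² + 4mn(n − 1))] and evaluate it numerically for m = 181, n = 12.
z(181, 12; 2, 2) ≤ (1/2)[181 + √(181² + 4·181·12·11)] = (1/2)[181 + √128329] = 269.6152

Kővári–Sós–Turán: let r_1, ..., r_181 be the row sums and z = Σ r_i the total number of 1s. Each pair of columns can share at most one row with both entries 1 (else a 2×2 all-ones block appears), so Σ_i C(r_i, 2) ≤ C(12, 2) = 66. By convexity Σ_i C(r_i, 2) ≥ 181·C(z/181, 2) = z(z − 181)/(2·181), giving z² − 181z − 181·12·11 ≤ 0 and hence z ≤ (1/2)[181 + √(32761 + 4·23892)] = (1/2)[181 + √128329] ≈ (1/2)(181 + 358.2304) = 269.6152.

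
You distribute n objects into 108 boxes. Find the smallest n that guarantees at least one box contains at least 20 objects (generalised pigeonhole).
n = (20 − 1)·108 + 1 = 2053

By the generalised pigeonhole principle, to guarantee some box contains ≥ r objects we need more than (r − 1) · k objects total. Threshold: n = (r − 1) · k + 1. With r = 20 and k = 108: n = 19 · 108 + 1 = 2052 + 1 = 2053. For n = 2052 = 19 · 108, we can put exactly 19 objects in every box, avoiding 20 in any single one — so 2053 is tight.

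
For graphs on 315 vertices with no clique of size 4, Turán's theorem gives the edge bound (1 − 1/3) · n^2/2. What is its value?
Turán density bound = (2/3) · 315^2/2 = 33075

Turán's theorem: ex(n, K_{r+1}) is achieved by the complete r-partite Turán graph T(n, r) with parts as balanced as possible, and is at most (1 − 1/r) · n^2/2. For r = 3, n = 315: the density bound is (2/3) · 99225/2 = 33075. Since 3 ∣ 315, the Turán graph T(315, 3) has parts of equal size 105, and its edge count e(T(315, 3)) = 33075 attains the density bound exactly.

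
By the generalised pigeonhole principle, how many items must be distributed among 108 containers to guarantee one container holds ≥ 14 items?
n = (14 − 1)·108 + 1 = 1405

By the generalised pigeonhole principle, to guarantee some box contains ≥ r objects we need more than (r − 1) · k objects total. Threshold: n = (r − 1) · k + 1. With r = 14 and k = 108: n = 13 · 108 + 1 = 1404 + 1 = 1405. For n = 1404 = 13 · 108, we can put exactly 13 objects in every box, avoiding 14 in any single one — so 1405 is tight.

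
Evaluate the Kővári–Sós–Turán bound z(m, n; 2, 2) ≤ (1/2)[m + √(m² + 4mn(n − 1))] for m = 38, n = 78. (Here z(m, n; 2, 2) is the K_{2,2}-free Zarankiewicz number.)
z(38, 78; 2, 2) ≤ (1/2)[38 + √(38² + 4·38·78·77)] = (1/2)[38 + √914356] = 497.1098

Kővári–Sós–Turán: let r_1, ..., r_38 be the row sums and z = Σ r_i the total number of 1s. Each pair of columns can share at most one row with both entries 1 (else a 2×2 all-ones block appears), so Σ_i C(r_i, 2) ≤ C(78, 2) = 3003. By convexity Σ_i C(r_i, 2) ≥ 38·C(z/38, 2) = z(z − 38)/(2·38), giving z² − 38z − 38·78·77 ≤ 0 and hence z ≤ (1/2)[38 + √(1444 + 4·228228)] = (1/2)[38 + √914356] ≈ (1/2)(38 + 956.2196) = 497.1098.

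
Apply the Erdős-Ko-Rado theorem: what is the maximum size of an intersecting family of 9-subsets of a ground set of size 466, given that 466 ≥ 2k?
max |F| = C(465, 8) = 51028205658773310

Erdős-Ko-Rado (1961): when n ≥ 2k, max |F| = C(n−1, k−1). The bound is attained by the star {A : i ∈ A} for any fixed i ∈ [n]. Here C(466−1, 9−1) = C(465, 8) = 51028205658773310.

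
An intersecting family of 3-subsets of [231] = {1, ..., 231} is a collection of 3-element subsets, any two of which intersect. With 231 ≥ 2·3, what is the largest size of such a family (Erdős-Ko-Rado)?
max |F| = C(230, 2) = 26335

The Erdős-Ko-Rado theorem states: for n ≥ 2k, an intersecting family of k-subsets of an n-element set has size at most C(n − 1, k − 1), with equality for 'star' families {A ⊆ [n] : |A| = k, i ∈ A} (fix an element i). For n = 231, k = 3: C(230, 2) = 26335.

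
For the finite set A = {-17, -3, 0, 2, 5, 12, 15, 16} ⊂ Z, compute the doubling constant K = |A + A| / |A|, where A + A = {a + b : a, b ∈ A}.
K = |A + A| / |A| = 32/8 = 4

Enumerate A + A = {a + b : a, b ∈ A}. With |A| = 8, there are |A|^2 = 64 ordered sum pairs; collecting distinct values, A + A = {-34, -20, -17, -15, -12, -6, -5, -3, -2, -1, 0, 2, 4, 5, 7, 9, 10, 12, 13, 14, 15, 16, 17, 18, 20, 21, 24, 27, 28, 30, 31, 32}, so |A + A| = 32. Thus K = 32/8 = 4. For comparison, the minimum possible |A + A| over all 8-element sets is 2·8 − 1 = 15 (so min K = 15/8), attained only by arithmetic progressions.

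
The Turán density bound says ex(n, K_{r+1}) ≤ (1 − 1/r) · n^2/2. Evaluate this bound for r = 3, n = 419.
Turán density bound = (2/3) · 419^2/2 = 175561/3 ≈ 58520.3333

Turán's theorem: ex(n, K_{r+1}) is achieved by the complete r-partite Turán graph T(n, r) with parts as balanced as possible, and is at most (1 − 1/r) · n^2/2. For r = 3, n = 419: the density bound is (2/3) · 175561/2 = 175561/3 ≈ 58520.3333. The integer-valued extremum is e(T(419, 3)) = 58520, which is strictly less than the density bound 175561/3 since 3 ∤ 419 (the parts of T(419, 3) cannot all be equal).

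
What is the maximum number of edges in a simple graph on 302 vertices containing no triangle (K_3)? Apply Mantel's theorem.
ex(302, K_3) = ⌊302^2/4⌋ = 22801

Mantel (1907): a triangle-free graph on n vertices has at most ⌊n^2/4⌋ edges, with equality for the complete bipartite graph K_{⌊n/2⌋, ⌈n/2⌉}. For n = 302: ⌊302^2/4⌋ = ⌊91204/4⌋ = 22801. The extremal graph is K_{151, 151}, which has 151·151 = 22801 edges.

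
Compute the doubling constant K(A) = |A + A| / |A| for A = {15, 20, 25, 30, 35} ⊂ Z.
K = |A + A| / |A| = 9/5

Enumerate A + A = {a + b : a, b ∈ A}. With |A| = 5, there are |A|^2 = 25 ordered sum pairs; collecting distinct values, A + A = {30, 35, 40, 45, 50, 55, 60, 65, 70}, so |A + A| = 9. Thus K = 9/5. Here |A + A| = 2|A| − 1 = 9, the minimum possible — so K = 9/5 is minimal, which holds iff A is an arithmetic progression.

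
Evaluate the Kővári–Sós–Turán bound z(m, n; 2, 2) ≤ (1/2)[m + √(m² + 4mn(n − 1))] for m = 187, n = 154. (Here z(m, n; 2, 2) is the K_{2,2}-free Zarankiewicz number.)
z(187, 154; 2, 2) ≤ (1/2)[187 + √(187² + 4·187·154·153)] = (1/2)[187 + √17659345] = 2194.6512

Kővári–Sós–Turán: let r_1, ..., r_187 be the row sums and z = Σ r_i the total number of 1s. Each pair of columns can share at most one row with both entries 1 (else a 2×2 all-ones block appears), so Σ_i C(r_i, 2) ≤ C(154, 2) = 11781. By convexity Σ_i C(r_i, 2) ≥ 187·C(z/187, 2) = z(z − 187)/(2·187), giving z² − 187z − 187·154·153 ≤ 0 and hence z ≤ (1/2)[187 + √(34969 + 4·4406094)] = (1/2)[187 + √17659345] ≈ (1/2)(187 + 4202.3023) = 2194.6512.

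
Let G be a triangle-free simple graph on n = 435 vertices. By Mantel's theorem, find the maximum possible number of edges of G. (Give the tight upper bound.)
ex(435, K_3) = ⌊435^2/4⌋ = 47306

Mantel (1907): a triangle-free graph on n vertices has at most ⌊n^2/4⌋ edges, with equality for the complete bipartite graph K_{⌊n/2⌋, ⌈n/2⌉}. For n = 435: ⌊435^2/4⌋ = ⌊189225/4⌋ = 47306. The extremal graph is K_{217, 218}, which has 217·218 = 47306 edges.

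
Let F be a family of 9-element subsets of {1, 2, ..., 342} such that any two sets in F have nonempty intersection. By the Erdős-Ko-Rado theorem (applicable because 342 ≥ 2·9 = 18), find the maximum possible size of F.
max |F| = C(341, 8) = 4174357337091370

The Erdős-Ko-Rado theorem states: for n ≥ 2k, an intersecting family of k-subsets of an n-element set has size at most C(n − 1, k − 1), with equality for 'star' families {A ⊆ [n] : |A| = k, i ∈ A} (fix an element i). For n = 342, k = 9: C(341, 8) = 4174357337091370.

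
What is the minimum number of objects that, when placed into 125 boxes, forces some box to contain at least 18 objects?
n = (18 − 1)·125 + 1 = 2126

By the generalised pigeonhole principle, to guarantee some box contains ≥ r objects we need more than (r − 1) · k objects total. Threshold: n = (r − 1) · k + 1. With r = 18 and k = 125: n = 17 · 125 + 1 = 2125 + 1 = 2126. For n = 2125 = 17 · 125, we can put exactly 17 objects in every box, avoiding 18 in any single one — so 2126 is tight.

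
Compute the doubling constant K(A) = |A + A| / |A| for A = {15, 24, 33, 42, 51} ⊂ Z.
K = |A + A| / |A| = 9/5

Enumerate A + A = {a + b : a, b ∈ A}. With |A| = 5, there are |A|^2 = 25 ordered sum pairs; collecting distinct values, A + A = {30, 39, 48, 57, 66, 75, 84, 93, 102}, so |A + A| = 9. Thus K = 9/5. Here |A + A| = 2|A| − 1 = 9, the minimum possible — so K = 9/5 is minimal, which holds iff A is an arithmetic progression.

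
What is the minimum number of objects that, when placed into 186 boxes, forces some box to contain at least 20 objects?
n = (20 − 1)·186 + 1 = 3535

By the generalised pigeonhole principle, to guarantee some box contains ≥ r objects we need more than (r − 1) · k objects total. Threshold: n = (r − 1) · k + 1. With r = 20 and k = 186: n = 19 · 186 + 1 = 3534 + 1 = 3535. For n = 3534 = 19 · 186, we can put exactly 19 objects in every box, avoiding 20 in any single one — so 3535 is tight.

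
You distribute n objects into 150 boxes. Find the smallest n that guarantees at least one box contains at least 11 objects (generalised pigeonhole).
n = (11 − 1)·150 + 1 = 1501

By the generalised pigeonhole principle, to guarantee some box contains ≥ r objects we need more than (r − 1) · k objects total. Threshold: n = (r − 1) · k + 1. With r = 11 and k = 150: n = 10 · 150 + 1 = 1500 + 1 = 1501. For n = 1500 = 10 · 150, we can put exactly 10 objects in every box, avoiding 11 in any single one — so 1501 is tight.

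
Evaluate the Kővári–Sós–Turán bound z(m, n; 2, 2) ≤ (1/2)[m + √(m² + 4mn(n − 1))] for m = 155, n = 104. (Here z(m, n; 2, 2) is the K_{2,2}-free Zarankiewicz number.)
z(155, 104; 2, 2) ≤ (1/2)[155 + √(155² + 4·155·104·103)] = (1/2)[155 + √6665465] = 1368.3781

Kővári–Sós–Turán: let r_1, ..., r_155 be the row sums and z = Σ r_i the total number of 1s. Each pair of columns can share at most one row with both entries 1 (else a 2×2 all-ones block appears), so Σ_i C(r_i, 2) ≤ C(104, 2) = 5356. By convexity Σ_i C(r_i, 2) ≥ 155·C(z/155, 2) = z(z − 155)/(2·155), giving z² − 155z − 155·104·103 ≤ 0 and hence z ≤ (1/2)[155 + √(24025 + 4·1660360)] = (1/2)[155 + √6665465] ≈ (1/2)(155 + 2581.7562) = 1368.3781.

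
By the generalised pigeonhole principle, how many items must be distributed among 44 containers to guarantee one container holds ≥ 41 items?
n = (41 − 1)·44 + 1 = 1761

By the generalised pigeonhole principle, to guarantee some box contains ≥ r objects we need more than (r − 1) · k objects total. Threshold: n = (r − 1) · k + 1. With r = 41 and k = 44: n = 40 · 44 + 1 = 1760 + 1 = 1761. For n = 1760 = 40 · 44, we can put exactly 40 objects in every box, avoiding 41 in any single one — so 1761 is tight.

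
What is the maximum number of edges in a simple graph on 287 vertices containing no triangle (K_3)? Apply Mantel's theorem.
ex(287, K_3) = ⌊287^2/4⌋ = 20592

Mantel (1907): a triangle-free graph on n vertices has at most ⌊n^2/4⌋ edges, with equality for the complete bipartite graph K_{⌊n/2⌋, ⌈n/2⌉}. For n = 287: ⌊287^2/4⌋ = ⌊82369/4⌋ = 20592. The extremal graph is K_{143, 144}, which has 143·144 = 20592 edges.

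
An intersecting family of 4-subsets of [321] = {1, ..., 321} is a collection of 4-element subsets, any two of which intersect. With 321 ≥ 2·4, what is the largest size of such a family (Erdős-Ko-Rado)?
max |F| = C(320, 3) = 5410240

Erdős-Ko-Rado (1961): when n ≥ 2k, max |F| = C(n−1, k−1). The bound is attained by the star {A : i ∈ A} for any fixed i ∈ [n]. Here C(321−1, 4−1) = C(320, 3) = 5410240.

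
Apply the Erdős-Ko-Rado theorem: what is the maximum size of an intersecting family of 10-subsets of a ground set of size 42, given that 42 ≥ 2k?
max |F| = C(41, 9) = 350343565

The Erdős-Ko-Rado theorem states: for n ≥ 2k, an intersecting family of k-subsets of an n-element set has size at most C(n − 1, k − 1), with equality for 'star' families {A ⊆ [n] : |A| = k, i ∈ A} (fix an element i). For n = 42, k = 10: C(41, 9) = 350343565.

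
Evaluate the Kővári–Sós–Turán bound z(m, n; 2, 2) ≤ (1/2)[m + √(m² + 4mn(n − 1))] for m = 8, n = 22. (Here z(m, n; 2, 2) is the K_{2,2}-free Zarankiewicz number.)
z(8, 22; 2, 2) ≤ (1/2)[8 + √(8² + 4·8·22·21)] = (1/2)[8 + √14848] = 64.9262

Kővári–Sós–Turán: let r_1, ..., r_8 be the row sums and z = Σ r_i the total number of 1s. Each pair of columns can share at most one row with both entries 1 (else a 2×2 all-ones block appears), so Σ_i C(r_i, 2) ≤ C(22, 2) = 231. By convexity Σ_i C(r_i, 2) ≥ 8·C(z/8, 2) = z(z − 8)/(2·8), giving z² − 8z − 8·22·21 ≤ 0 and hence z ≤ (1/2)[8 + √(64 + 4·3696)] = (1/2)[8 + √14848] ≈ (1/2)(8 + 121.8524) = 64.9262.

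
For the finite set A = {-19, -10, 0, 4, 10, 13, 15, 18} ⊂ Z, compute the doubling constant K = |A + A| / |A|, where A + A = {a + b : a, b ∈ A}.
K = |A + A| / |A| = 32/8 = 4

Enumerate A + A = {a + b : a, b ∈ A}. With |A| = 8, there are |A|^2 = 64 ordered sum pairs; collecting distinct values, A + A = {-38, -29, -20, -19, -15, -10, -9, -6, -4, -1, 0, 3, 4, 5, 8, 10, 13, 14, 15, 17, 18, 19, 20, 22, 23, 25, 26, 28, 30, 31, 33, 36}, so |A + A| = 32. Thus K = 32/8 = 4. For comparison, the minimum possible |A + A| over all 8-element sets is 2·8 − 1 = 15 (so min K = 15/8), attained only by arithmetic progressions.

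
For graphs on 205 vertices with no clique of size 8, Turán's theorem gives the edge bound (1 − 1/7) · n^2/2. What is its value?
Turán density bound = (6/7) · 205^2/2 = 126075/7 ≈ 18010.7143

Turán's theorem: ex(n, K_{r+1}) is achieved by the complete r-partite Turán graph T(n, r) with parts as balanced as possible, and is at most (1 − 1/r) · n^2/2. For r = 7, n = 205: the density bound is (6/7) · 42025/2 = 126075/7 ≈ 18010.7143. The integer-valued extremum is e(T(205, 7)) = 18010, which is strictly less than the density bound 126075/7 since 7 ∤ 205 (the parts of T(205, 7) cannot all be equal).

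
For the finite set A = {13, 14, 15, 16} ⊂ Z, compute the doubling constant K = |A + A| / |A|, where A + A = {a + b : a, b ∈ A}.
K = |A + A| / |A| = 7/4

Enumerate A + A = {a + b : a, b ∈ A}. With |A| = 4, there are |A|^2 = 16 ordered sum pairs; collecting distinct values, A + A = {26, 27, 28, 29, 30, 31, 32}, so |A + A| = 7. Thus K = 7/4. Here |A + A| = 2|A| − 1 = 7, the minimum possible — so K = 7/4 is minimal, which holds iff A is an arithmetic progression.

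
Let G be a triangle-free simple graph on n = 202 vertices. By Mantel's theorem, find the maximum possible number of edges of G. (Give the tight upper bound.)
ex(202, K_3) = ⌊202^2/4⌋ = 10201

Mantel (1907): a triangle-free graph on n vertices has at most ⌊n^2/4⌋ edges, with equality for the complete bipartite graph K_{⌊n/2⌋, ⌈n/2⌉}. For n = 202: ⌊202^2/4⌋ = ⌊40804/4⌋ = 10201. The extremal graph is K_{101, 101}, which has 101·101 = 10201 edges.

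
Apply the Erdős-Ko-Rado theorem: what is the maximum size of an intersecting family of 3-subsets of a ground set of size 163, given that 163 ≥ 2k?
max |F| = C(162, 2) = 13041

Erdős-Ko-Rado (1961): when n ≥ 2k, max |F| = C(n−1, k−1). The bound is attained by the star {A : i ∈ A} for any fixed i ∈ [n]. Here C(163−1, 3−1) = C(162, 2) = 13041.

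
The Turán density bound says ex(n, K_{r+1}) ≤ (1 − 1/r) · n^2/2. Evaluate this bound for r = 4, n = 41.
Turán density bound = (3/4) · 41^2/2 = 5043/8 ≈ 630.375

Turán's theorem: ex(n, K_{r+1}) is achieved by the complete r-partite Turán graph T(n, r) with parts as balanced as possible, and is at most (1 − 1/r) · n^2/2. For r = 4, n = 41: the density bound is (3/4) · 1681/2 = 5043/8 ≈ 630.375. The integer-valued extremum is e(T(41, 4)) = 630, which is strictly less than the density bound 5043/8 since 4 ∤ 41 (the parts of T(41, 4) cannot all be equal).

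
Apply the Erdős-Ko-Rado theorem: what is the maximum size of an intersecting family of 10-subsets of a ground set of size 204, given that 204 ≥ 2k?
max |F| = C(203, 9) = 1347676337582575

The Erdős-Ko-Rado theorem states: for n ≥ 2k, an intersecting family of k-subsets of an n-element set has size at most C(n − 1, k − 1), with equality for 'star' families {A ⊆ [n] : |A| = k, i ∈ A} (fix an element i). For n = 204, k = 10: C(203, 9) = 1347676337582575.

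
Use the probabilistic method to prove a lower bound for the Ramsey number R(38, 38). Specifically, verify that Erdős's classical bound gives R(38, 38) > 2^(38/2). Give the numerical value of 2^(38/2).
2^(38/2) = 524288; so R(38, 38) > 524288

Colour each edge of K_n uniformly at random with red/blue. The expected number of monochromatic K_38 is C(n, 38) · 2 · 2^(−C(38,2)). If C(n, 38) · 2^(1 − C(38,2)) < 1, then with positive probability no monochromatic K_38 exists, so R(38, 38) > n. The standard estimate C(n, 38) ≤ n^38/38! shows this inequality holds whenever n ≤ 2^(38/2) (since 38! · 2^(C(38,2) − 1) > 2^(38^2/2) ≥ n^38). Hence R(38, 38) > 2^(38/2) = 524288.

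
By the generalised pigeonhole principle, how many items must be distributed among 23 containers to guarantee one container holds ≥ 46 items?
n = (46 − 1)·23 + 1 = 1036

By the generalised pigeonhole principle, to guarantee some box contains ≥ r objects we need more than (r − 1) · k objects total. Threshold: n = (r − 1) · k + 1. With r = 46 and k = 23: n = 45 · 23 + 1 = 1035 + 1 = 1036. For n = 1035 = 45 · 23, we can put exactly 45 objects in every box, avoiding 46 in any single one — so 1036 is tight.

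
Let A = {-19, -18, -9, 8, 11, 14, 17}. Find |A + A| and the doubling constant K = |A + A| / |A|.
K = |A + A| / |A| = 24/7

Enumerate A + A = {a + b : a, b ∈ A}. With |A| = 7, there are |A|^2 = 49 ordered sum pairs; collecting distinct values, A + A = {-38, -37, -36, -28, -27, -18, -11, -10, -8, -7, -5, -4, -2, -1, 2, 5, 8, 16, 19, 22, 25, 28, 31, 34}, so |A + A| = 24. Thus K = 24/7. For comparison, the minimum possible |A + A| over all 7-element sets is 2·7 − 1 = 13 (so min K = 13/7), attained only by arithmetic progressions.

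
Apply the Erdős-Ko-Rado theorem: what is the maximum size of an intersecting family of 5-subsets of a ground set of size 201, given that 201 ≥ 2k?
max |F| = C(200, 4) = 64684950

The Erdős-Ko-Rado theorem states: for n ≥ 2k, an intersecting family of k-subsets of an n-element set has size at most C(n − 1, k − 1), with equality for 'star' families {A ⊆ [n] : |A| = k, i ∈ A} (fix an element i). For n = 201, k = 5: C(200, 4) = 64684950.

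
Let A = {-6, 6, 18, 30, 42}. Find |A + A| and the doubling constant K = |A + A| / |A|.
K = |A + A| / |A| = 9/5

Enumerate A + A = {a + b : a, b ∈ A}. With |A| = 5, there are |A|^2 = 25 ordered sum pairs; collecting distinct values, A + A = {-12, 0, 12, 24, 36, 48, 60, 72, 84}, so |A + A| = 9. Thus K = 9/5. Here |A + A| = 2|A| − 1 = 9, the minimum possible — so K = 9/5 is minimal, which holds iff A is an arithmetic progression.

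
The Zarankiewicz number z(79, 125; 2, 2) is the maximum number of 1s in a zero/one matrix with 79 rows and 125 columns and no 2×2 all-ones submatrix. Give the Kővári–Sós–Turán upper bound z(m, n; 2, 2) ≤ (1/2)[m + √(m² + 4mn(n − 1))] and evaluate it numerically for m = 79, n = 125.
z(79, 125; 2, 2) ≤ (1/2)[79 + √(79² + 4·79·125·124)] = (1/2)[79 + √4904241] = 1146.776

Kővári–Sós–Turán: let r_1, ..., r_79 be the row sums and z = Σ r_i the total number of 1s. Each pair of columns can share at most one row with both entries 1 (else a 2×2 all-ones block appears), so Σ_i C(r_i, 2) ≤ C(125, 2) = 7750. By convexity Σ_i C(r_i, 2) ≥ 79·C(z/79, 2) = z(z − 79)/(2·79), giving z² − 79z − 79·125·124 ≤ 0 and hence z ≤ (1/2)[79 + √(6241 + 4·1224500)] = (1/2)[79 + √4904241] ≈ (1/2)(79 + 2214.5521) = 1146.776.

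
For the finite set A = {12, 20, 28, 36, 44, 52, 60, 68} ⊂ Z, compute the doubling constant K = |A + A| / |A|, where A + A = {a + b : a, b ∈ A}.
K = |A + A| / |A| = 15/8

Enumerate A + A = {a + b : a, b ∈ A}. With |A| = 8, there are |A|^2 = 64 ordered sum pairs; collecting distinct values, A + A = {24, 32, 40, 48, 56, 64, 72, 80, 88, 96, 104, 112, 120, 128, 136}, so |A + A| = 15. Thus K = 15/8. Here |A + A| = 2|A| − 1 = 15, the minimum possible — so K = 15/8 is minimal, which holds iff A is an arithmetic progression.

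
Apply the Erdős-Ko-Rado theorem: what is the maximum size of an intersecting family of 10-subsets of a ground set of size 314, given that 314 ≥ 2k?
max |F| = C(313, 9) = 70750061022670315

The Erdős-Ko-Rado theorem states: for n ≥ 2k, an intersecting family of k-subsets of an n-element set has size at most C(n − 1, k − 1), with equality for 'star' families {A ⊆ [n] : |A| = k, i ∈ A} (fix an element i). For n = 314, k = 10: C(313, 9) = 70750061022670315.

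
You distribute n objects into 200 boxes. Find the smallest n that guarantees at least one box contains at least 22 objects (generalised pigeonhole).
n = (22 − 1)·200 + 1 = 4201

By the generalised pigeonhole principle, to guarantee some box contains ≥ r objects we need more than (r − 1) · k objects total. Threshold: n = (r − 1) · k + 1. With r = 22 and k = 200: n = 21 · 200 + 1 = 4200 + 1 = 4201. For n = 4200 = 21 · 200, we can put exactly 21 objects in every box, avoiding 22 in any single one — so 4201 is tight.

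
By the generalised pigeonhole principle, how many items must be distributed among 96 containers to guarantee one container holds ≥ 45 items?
n = (45 − 1)·96 + 1 = 4225

By the generalised pigeonhole principle, to guarantee some box contains ≥ r objects we need more than (r − 1) · k objects total. Threshold: n = (r − 1) · k + 1. With r = 45 and k = 96: n = 44 · 96 + 1 = 4224 + 1 = 4225. For n = 4224 = 44 · 96, we can put exactly 44 objects in every box, avoiding 45 in any single one — so 4225 is tight.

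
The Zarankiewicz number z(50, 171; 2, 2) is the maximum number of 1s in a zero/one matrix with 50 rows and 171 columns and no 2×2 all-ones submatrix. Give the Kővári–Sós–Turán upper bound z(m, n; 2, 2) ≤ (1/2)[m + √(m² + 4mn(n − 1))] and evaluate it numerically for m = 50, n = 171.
z(50, 171; 2, 2) ≤ (1/2)[50 + √(50² + 4·50·171·170)] = (1/2)[50 + √5816500] = 1230.8711

Kővári–Sós–Turán: let r_1, ..., r_50 be the row sums and z = Σ r_i the total number of 1s. Each pair of columns can share at most one row with both entries 1 (else a 2×2 all-ones block appears), so Σ_i C(r_i, 2) ≤ C(171, 2) = 14535. By convexity Σ_i C(r_i, 2) ≥ 50·C(z/50, 2) = z(z − 50)/(2·50), giving z² − 50z − 50·171·170 ≤ 0 and hence z ≤ (1/2)[50 + √(2500 + 4·1453500)] = (1/2)[50 + √5816500] ≈ (1/2)(50 + 2411.7421) = 1230.8711.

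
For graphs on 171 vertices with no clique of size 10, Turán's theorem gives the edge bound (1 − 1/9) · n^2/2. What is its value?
Turán density bound = (8/9) · 171^2/2 = 12996

Turán's theorem: ex(n, K_{r+1}) is achieved by the complete r-partite Turán graph T(n, r) with parts as balanced as possible, and is at most (1 − 1/r) · n^2/2. For r = 9, n = 171: the density bound is (8/9) · 29241/2 = 12996. Since 9 ∣ 171, the Turán graph T(171, 9) has parts of equal size 19, and its edge count e(T(171, 9)) = 12996 attains the density bound exactly.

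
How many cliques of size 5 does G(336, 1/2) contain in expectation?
E[# K_5] = C(336, 5) · (1/2)^C(5, 2) = 34636310352 / 2^10 = 2164769397/64 = 33824521.828125

For each 5-subset S of vertices (there are C(336, 5) = 34636310352 such S), let X_S = 1 if S induces a K_5 (all C(5, 2) = 10 edges present). Then P(X_S = 1) = (1/2)^10 = 1/1024. By linearity of expectation, E[# K_5] = C(336, 5) · (1/2)^10 = 34636310352 / 1024 = 2164769397/64 = 33824521.828125.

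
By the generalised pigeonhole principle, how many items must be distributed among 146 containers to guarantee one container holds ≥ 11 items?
n = (11 − 1)·146 + 1 = 1461

By the generalised pigeonhole principle, to guarantee some box contains ≥ r objects we need more than (r − 1) · k objects total. Threshold: n = (r − 1) · k + 1. With r = 11 and k = 146: n = 10 · 146 + 1 = 1460 + 1 = 1461. For n = 1460 = 10 · 146, we can put exactly 10 objects in every box, avoiding 11 in any single one — so 1461 is tight.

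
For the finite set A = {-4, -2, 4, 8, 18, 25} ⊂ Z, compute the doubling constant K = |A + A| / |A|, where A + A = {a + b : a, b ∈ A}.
K = |A + A| / |A| = 20/6 = 10/3

Enumerate A + A = {a + b : a, b ∈ A}. With |A| = 6, there are |A|^2 = 36 ordered sum pairs; collecting distinct values, A + A = {-8, -6, -4, 0, 2, 4, 6, 8, 12, 14, 16, 21, 22, 23, 26, 29, 33, 36, 43, 50}, so |A + A| = 20. Thus K = 20/6 = 10/3. For comparison, the minimum possible |A + A| over all 6-element sets is 2·6 − 1 = 11 (so min K = 11/6), attained only by arithmetic progressions.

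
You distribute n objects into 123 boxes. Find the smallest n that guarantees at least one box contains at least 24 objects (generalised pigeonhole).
n = (24 − 1)·123 + 1 = 2830

By the generalised pigeonhole principle, to guarantee some box contains ≥ r objects we need more than (r − 1) · k objects total. Threshold: n = (r − 1) · k + 1. With r = 24 and k = 123: n = 23 · 123 + 1 = 2829 + 1 = 2830. For n = 2829 = 23 · 123, we can put exactly 23 objects in every box, avoiding 24 in any single one — so 2830 is tight.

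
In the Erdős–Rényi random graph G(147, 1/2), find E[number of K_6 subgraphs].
E[# K_6] = C(147, 6) · (1/2)^C(6, 2) = 12638413788 / 2^15 = 3159603447/8192 ≈ 385693.780151

For each 6-subset S of vertices (there are C(147, 6) = 12638413788 such S), let X_S = 1 if S induces a K_6 (all C(6, 2) = 15 edges present). Then P(X_S = 1) = (1/2)^15 = 1/32768. By linearity of expectation, E[# K_6] = C(147, 6) · (1/2)^15 = 12638413788 / 32768 = 3159603447/8192 ≈ 385693.780151.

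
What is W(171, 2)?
W(171, 2) = 171 + 1 = 172

A 2-term AP is any pair of integers, so a monochromatic 2-AP exists iff some colour is used at least twice. With 171 colours, the colouring i ↦ i on {1, ..., 171} uses each colour once, avoiding any monochromatic pair, so W(171, 2) > 171. For {1, ..., 172}, pigeonhole forces two integers of the same colour, which form a monochromatic 2-AP. Hence W(171, 2) = 172.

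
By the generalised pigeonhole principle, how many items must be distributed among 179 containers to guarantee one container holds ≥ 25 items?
n = (25 − 1)·179 + 1 = 4297

By the generalised pigeonhole principle, to guarantee some box contains ≥ r objects we need more than (r − 1) · k objects total. Threshold: n = (r − 1) · k + 1. With r = 25 and k = 179: n = 24 · 179 + 1 = 4296 + 1 = 4297. For n = 4296 = 24 · 179, we can put exactly 24 objects in every box, avoiding 25 in any single one — so 4297 is tight.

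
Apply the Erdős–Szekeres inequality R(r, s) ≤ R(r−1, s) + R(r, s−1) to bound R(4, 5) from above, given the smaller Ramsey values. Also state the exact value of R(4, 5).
R(4, 5) ≤ R(3, 5) + R(4, 4) = 14 + 18 = 32; exact value R(4, 5) = 25.

The Erdős–Szekeres recurrence R(r, s) ≤ R(r−1, s) + R(r, s−1) applied to (r, s) = (4, 5) gives
  R(4, 5) ≤ R(3, 5) + R(4, 4) = 14 + 18 = 32.
(Recall R(2, k) = k and R is symmetric.) The recurrence is not tight here (it gives 32, but the exact value is R(4, 5) = 25); the tight upper bound requires a sharper argument than the simple recurrence, combined with a lower-bound construction on K_{24}.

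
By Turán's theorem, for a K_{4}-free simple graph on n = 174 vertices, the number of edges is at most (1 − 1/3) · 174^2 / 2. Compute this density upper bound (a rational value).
Turán density bound = (2/3) · 174^2/2 = 10092

Turán's theorem: ex(n, K_{r+1}) is achieved by the complete r-partite Turán graph T(n, r) with parts as balanced as possible, and is at most (1 − 1/r) · n^2/2. For r = 3, n = 174: the density bound is (2/3) · 30276/2 = 10092. Since 3 ∣ 174, the Turán graph T(174, 3) has parts of equal size 58, and its edge count e(T(174, 3)) = 10092 attains the density bound exactly.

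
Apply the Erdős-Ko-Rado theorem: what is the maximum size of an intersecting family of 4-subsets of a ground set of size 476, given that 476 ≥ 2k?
max |F| = C(475, 3) = 17749325

Erdős-Ko-Rado (1961): when n ≥ 2k, max |F| = C(n−1, k−1). The bound is attained by the star {A : i ∈ A} for any fixed i ∈ [n]. Here C(476−1, 4−1) = C(475, 3) = 17749325.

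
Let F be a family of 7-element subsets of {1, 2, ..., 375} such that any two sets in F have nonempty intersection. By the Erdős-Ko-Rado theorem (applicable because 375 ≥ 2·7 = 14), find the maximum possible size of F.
max |F| = C(374, 6) = 3650840648301

The Erdős-Ko-Rado theorem states: for n ≥ 2k, an intersecting family of k-subsets of an n-element set has size at most C(n − 1, k − 1), with equality for 'star' families {A ⊆ [n] : |A| = k, i ∈ A} (fix an element i). For n = 375, k = 7: C(374, 6) = 3650840648301.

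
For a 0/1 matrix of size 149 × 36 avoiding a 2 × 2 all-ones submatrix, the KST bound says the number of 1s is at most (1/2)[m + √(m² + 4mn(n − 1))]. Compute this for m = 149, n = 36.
z(149, 36; 2, 2) ≤ (1/2)[149 + √(149² + 4·149·36·35)] = (1/2)[149 + √773161] = 514.1479

Kővári–Sós–Turán: let r_1, ..., r_149 be the row sums and z = Σ r_i the total number of 1s. Each pair of columns can share at most one row with both entries 1 (else a 2×2 all-ones block appears), so Σ_i C(r_i, 2) ≤ C(36, 2) = 630. By convexity Σ_i C(r_i, 2) ≥ 149·C(z/149, 2) = z(z − 149)/(2·149), giving z² − 149z − 149·36·35 ≤ 0 and hence z ≤ (1/2)[149 + √(22201 + 4·187740)] = (1/2)[149 + √773161] ≈ (1/2)(149 + 879.2957) = 514.1479.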